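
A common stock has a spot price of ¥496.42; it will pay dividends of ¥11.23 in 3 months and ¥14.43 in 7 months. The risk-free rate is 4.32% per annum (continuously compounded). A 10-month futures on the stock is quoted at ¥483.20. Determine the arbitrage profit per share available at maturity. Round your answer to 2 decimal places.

PV(dividends) I = 11.23·e^(−0.0432·3/12) + 14.43·e^(−0.0432·7/12) = 25.1803
Fair futures F* = (S − I)·e^(rT) = (496.42 − 25.1803)·e^0.036000 = 471.2397 × 1.036656 = 488.5135
Market ¥483.20 < fair 488.5135: forward underpriced → reverse cash-and-carry (short the stock, invest proceeds at r, pay the dividends, go long the forward).
Profit at T = |F_mkt − F*| = |483.20 − 488.5135| = ¥5.31 per share

¥5.31 per share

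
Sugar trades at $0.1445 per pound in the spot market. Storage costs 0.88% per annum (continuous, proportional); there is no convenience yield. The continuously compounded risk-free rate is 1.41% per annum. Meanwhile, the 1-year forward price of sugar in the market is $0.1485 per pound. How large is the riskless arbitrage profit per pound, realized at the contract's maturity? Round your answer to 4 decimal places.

Fair forward: F* = S·e^(carry·T), with carry = (r + u) = 0.0141 + 0.0088 = 0.0229
F* = 0.1445 · e^(0.0229 × 12/12) = 0.1445 · e^0.022900 = 0.1445 × 1.023164 = $0.1478
Market $0.1485 > fair $0.1478: forward overpriced → cash-and-carry (buy spot, short the forward).
At maturity, profit = |F_mkt − F*| = |0.1485 − 0.1478| = $0.0007 per pound

$0.0007 per pound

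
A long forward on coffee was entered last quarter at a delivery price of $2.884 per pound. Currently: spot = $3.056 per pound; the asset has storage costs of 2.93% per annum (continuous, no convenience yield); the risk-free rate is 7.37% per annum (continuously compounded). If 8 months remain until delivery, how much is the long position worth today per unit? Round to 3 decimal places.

$0.371 per pound

Current fair forward for the remaining 8 months: F = S·e^((r + u)·T), (r + u) = 0.0737 + 0.0293 = 0.1030
F = 3.056 · e^(0.1030 × 8/12) = 3.056 × 1.071079 = 3.2732
Value of long forward = (F − K)·e^(−rT) = (3.2732 − 2.884) · e^(−0.0737·8/12)
= 0.3892 × 0.952054 = 0.371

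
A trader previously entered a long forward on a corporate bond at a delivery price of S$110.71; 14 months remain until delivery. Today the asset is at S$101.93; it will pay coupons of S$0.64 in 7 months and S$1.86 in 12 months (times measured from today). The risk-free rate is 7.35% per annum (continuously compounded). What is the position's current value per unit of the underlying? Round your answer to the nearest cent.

PV(remaining coupons) I = 0.64·e^(−0.0735·7/12) + 1.86·e^(−0.0735·12/12) = 2.3413
Current forward F = (S − I)·e^(rT) = (101.93 − 2.3413)·e^(0.0735·14/12) = 99.5887 × 1.089534 = 108.5053
Value (long) = (F − K)·e^(−rT) = (108.5053 − 110.71) × 0.917824 = -2.0235
Value = -S$2.02

-S$2.02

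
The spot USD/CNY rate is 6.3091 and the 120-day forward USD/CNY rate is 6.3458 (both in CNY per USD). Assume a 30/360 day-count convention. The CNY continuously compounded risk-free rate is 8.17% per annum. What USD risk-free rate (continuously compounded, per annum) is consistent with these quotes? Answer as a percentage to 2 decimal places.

F = S·e^((r_CNY − r_USD)T) ⇒ r_USD = r_CNY − ln(F/S)/T
ln(6.3458/6.3091) = 0.005800; /(120/360) = 0.017400
r_USD = 0.0817 − 0.017400 = 0.064300
r_USD = 6.43%

6.43%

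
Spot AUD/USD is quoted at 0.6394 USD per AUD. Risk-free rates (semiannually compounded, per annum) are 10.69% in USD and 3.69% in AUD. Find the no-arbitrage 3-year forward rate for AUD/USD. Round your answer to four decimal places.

By covered interest parity, F = S · (1+r_USD/2)^(2T) / (1+r_AUD/2)^(2T)
= 0.6394 × 1.366733 / 1.115933 = 0.6394 × 1.224745
F = 0.7831 USD per AUD

0.7831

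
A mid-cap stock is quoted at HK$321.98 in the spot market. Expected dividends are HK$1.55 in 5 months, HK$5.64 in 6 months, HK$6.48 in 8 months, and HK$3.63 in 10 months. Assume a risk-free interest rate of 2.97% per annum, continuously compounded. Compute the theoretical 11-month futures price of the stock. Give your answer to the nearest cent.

PV(dividends) I = 1.55·e^(−0.0297·5/12) + 5.64·e^(−0.0297·6/12) + 6.48·e^(−0.0297·8/12) + 3.63·e^(−0.0297·10/12)
I = 1.5309 + 5.5569 + 6.3530 + 3.5413 = 16.9821
F = (S − I)·e^(rT) = (321.98 − 16.9821) · e^(0.0297·11/12)
= 304.9979 · e^0.027225 = 304.9979 × 1.027599 = HK$313.42

HK$313.42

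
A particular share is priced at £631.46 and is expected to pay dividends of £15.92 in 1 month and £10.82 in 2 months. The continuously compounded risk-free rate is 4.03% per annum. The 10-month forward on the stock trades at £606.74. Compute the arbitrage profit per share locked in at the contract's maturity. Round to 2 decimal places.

PV(dividends) I = 15.92·e^(−0.0403·1/12) + 10.82·e^(−0.0403·2/12) = 26.6142
Fair forward F* = (S − I)·e^(rT) = (631.46 − 26.6142)·e^0.033583 = 604.8458 × 1.034153 = 625.5031
Market £606.74 < fair 625.5031: forward underpriced → reverse cash-and-carry (short the stock, invest proceeds at r, pay the dividends, go long the forward).
Profit at T = |F_mkt − F*| = |606.74 − 625.5031| = £18.76 per share

£18.76 per share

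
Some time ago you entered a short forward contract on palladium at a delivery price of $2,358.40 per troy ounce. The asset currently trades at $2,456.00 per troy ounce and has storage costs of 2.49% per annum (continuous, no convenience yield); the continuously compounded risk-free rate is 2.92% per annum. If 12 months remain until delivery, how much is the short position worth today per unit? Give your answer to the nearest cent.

Current fair forward for the remaining 12 months: F = S·e^((r + u)·T), (r + u) = 0.0292 + 0.0249 = 0.0541
F = 2456.00 · e^(0.0541 × 12/12) = 2456.00 × 1.05559016 = 2592.5294
Value of long forward = (F − K)·e^(−rT) = (2592.5294 − 2358.40) · e^(−0.0292·12/12)
= 234.1294 × 0.97122220 = 227.39
Short position value = −(long value) = -$227.39

-$227.39 per troy ounce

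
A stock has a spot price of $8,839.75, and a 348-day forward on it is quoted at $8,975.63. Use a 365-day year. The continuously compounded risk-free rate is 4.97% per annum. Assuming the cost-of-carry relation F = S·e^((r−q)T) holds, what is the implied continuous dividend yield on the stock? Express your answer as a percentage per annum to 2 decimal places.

From F = S·e^((r−q)T): (r − q) = ln(F/S)/T
ln(8975.63/8839.75) = ln(1.015371) = 0.015254
(r − q) = 0.015254 / (348/365) = 0.015999
q = r − ln(F/S)/T = 0.0497 − 0.015999 = 0.033701
q = 3.37%

3.37%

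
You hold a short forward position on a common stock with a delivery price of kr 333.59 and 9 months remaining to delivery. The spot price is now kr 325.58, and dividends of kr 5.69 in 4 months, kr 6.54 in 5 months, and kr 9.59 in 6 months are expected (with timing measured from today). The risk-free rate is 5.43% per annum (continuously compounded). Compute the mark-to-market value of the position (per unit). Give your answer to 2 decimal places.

PV(remaining dividends) I = 5.69·e^(−0.0543·4/12) + 6.54·e^(−0.0543·5/12) + 9.59·e^(−0.0543·6/12) = 21.3148
Current forward F = (S − I)·e^(rT) = (325.58 − 21.3148)·e^(0.0543·9/12) = 304.2652 × 1.041566 = 316.9123
Value (long) = (F − K)·e^(−rT) = (316.9123 − 333.59) × 0.960093 = -16.0121
Short position value = −(long value) = kr 16.01

kr 16.01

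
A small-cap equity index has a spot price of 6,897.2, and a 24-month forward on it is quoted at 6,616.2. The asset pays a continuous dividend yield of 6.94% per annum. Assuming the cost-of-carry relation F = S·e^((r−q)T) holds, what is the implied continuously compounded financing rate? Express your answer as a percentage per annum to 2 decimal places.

From F = S·e^((r−q)T): (r − q) = ln(F/S)/T
ln(6616.2/6897.2) = ln(0.959259) = -0.041594
(r − q) = -0.041594 / (24/12) = -0.020797
r = ln(F/S)/T + q = -0.020797 + 0.0694 = 0.048603
r = 4.86%

4.86%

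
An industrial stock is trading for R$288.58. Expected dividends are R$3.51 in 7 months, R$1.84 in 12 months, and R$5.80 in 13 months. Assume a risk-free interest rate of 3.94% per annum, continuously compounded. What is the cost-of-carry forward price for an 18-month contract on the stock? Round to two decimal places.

PV(dividends) I = 3.51·e^(−0.0394·7/12) + 1.84·e^(−0.0394·12/12) + 5.80·e^(−0.0394·13/12)
I = 3.4302 + 1.7689 + 5.5576 = 10.7567
F = (S − I)·e^(rT) = (288.58 − 10.7567) · e^(0.0394·18/12)
= 277.8233 · e^0.059100 = 277.8233 × 1.060881 = R$294.74

R$294.74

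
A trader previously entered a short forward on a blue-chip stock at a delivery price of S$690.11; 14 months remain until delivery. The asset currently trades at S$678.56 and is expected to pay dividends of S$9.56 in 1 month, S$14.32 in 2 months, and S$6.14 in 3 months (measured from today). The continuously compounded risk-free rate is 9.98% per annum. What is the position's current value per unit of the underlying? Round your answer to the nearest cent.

PV(remaining dividends) I = 9.56·e^(−0.0998·1/12) + 14.32·e^(−0.0998·2/12) + 6.14·e^(−0.0998·3/12) = 29.5533
Current forward F = (S − I)·e^(rT) = (678.56 − 29.5533)·e^(0.0998·14/12) = 649.0067 × 1.123483 = 729.1480
Value (long) = (F − K)·e^(−rT) = (729.1480 − 690.11) × 0.890089 = 34.7473
Short position value = −(long value) = -S$34.75

-S$34.75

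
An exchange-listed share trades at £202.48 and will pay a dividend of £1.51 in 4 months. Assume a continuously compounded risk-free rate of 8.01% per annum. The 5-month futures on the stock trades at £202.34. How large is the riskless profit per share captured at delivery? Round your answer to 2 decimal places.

PV(dividends) I = 1.51·e^(−0.0801·4/12) = 1.4702
Fair futures F* = (S − I)·e^(rT) = (202.48 − 1.4702)·e^0.033375 = 201.0098 × 1.033938 = 207.8317
Market £202.34 < fair 207.8317: forward underpriced → reverse cash-and-carry (short the stock, invest proceeds at r, pay the dividends, go long the forward).
Profit at T = |F_mkt − F*| = |202.34 − 207.8317| = £5.49 per share

£5.49 per share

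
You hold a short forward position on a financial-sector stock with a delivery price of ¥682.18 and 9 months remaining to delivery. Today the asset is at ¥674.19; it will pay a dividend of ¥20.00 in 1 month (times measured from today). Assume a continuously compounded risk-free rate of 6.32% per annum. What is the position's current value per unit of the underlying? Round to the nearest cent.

PV(remaining dividends) I = 20.00·e^(−0.0632·1/12) = 19.8949
Current forward F = (S − I)·e^(rT) = (674.19 − 19.8949)·e^(0.0632·9/12) = 654.2951 × 1.048541 = 686.0552
Value (long) = (F − K)·e^(−rT) = (686.0552 − 682.18) × 0.953706 = 3.6958
Short position value = −(long value) = -¥3.70

-¥3.70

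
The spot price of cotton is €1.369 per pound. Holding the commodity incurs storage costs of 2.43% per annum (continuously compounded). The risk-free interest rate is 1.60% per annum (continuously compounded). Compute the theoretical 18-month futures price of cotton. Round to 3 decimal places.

€1.454 per pound

Net carry = r + u − y = 0.0160 + 0.0243 − 0.0000 = 0.0403
F = S·e^((r+u−y)T) = 1.369 · e^(0.0403 × 18/12) = 1.369 · e^0.060450
= 1.369 × 1.062314 = €1.454 per pound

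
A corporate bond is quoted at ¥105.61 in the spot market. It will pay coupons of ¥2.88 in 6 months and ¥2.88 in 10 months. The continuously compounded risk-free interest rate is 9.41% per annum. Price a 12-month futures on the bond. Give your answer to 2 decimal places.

¥110.09

PV(coupons) I = 2.88·e^(−0.0941·6/12) + 2.88·e^(−0.0941·10/12)
I = 2.7476 + 2.6628 = 5.4104
F = (S − I)·e^(rT) = (105.61 − 5.4104) · e^(0.0941·12/12)
= 100.1996 · e^0.094100 = 100.1996 × 1.098670 = ¥110.09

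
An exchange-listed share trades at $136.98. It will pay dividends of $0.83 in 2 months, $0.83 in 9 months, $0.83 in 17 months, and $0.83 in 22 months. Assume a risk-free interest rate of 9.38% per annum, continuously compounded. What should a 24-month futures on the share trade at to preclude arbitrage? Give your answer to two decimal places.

PV(dividends) I = 0.83·e^(−0.0938·2/12) + 0.83·e^(−0.0938·9/12) + 0.83·e^(−0.0938·17/12) + 0.83·e^(−0.0938·22/12)
I = 0.8171 + 0.7736 + 0.7267 + 0.6989 = 3.0163
F = (S − I)·e^(rT) = (136.98 − 3.0163) · e^(0.0938·24/12)
= 133.9637 · e^0.187600 = 133.9637 × 1.206351 = $161.61

$161.61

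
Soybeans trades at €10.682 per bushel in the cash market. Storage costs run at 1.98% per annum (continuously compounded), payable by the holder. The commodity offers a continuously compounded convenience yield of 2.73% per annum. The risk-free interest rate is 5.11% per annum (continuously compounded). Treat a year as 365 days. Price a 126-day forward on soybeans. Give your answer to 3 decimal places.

€10.844 per bushel

Net carry = r + u − y = 0.0511 + 0.0198 − 0.0273 = 0.0436
F = S·e^((r+u−y)T) = 10.682 · e^(0.0436 × 126/365) = 10.682 · e^0.015051
= 10.682 × 1.015165 = €10.844 per bushel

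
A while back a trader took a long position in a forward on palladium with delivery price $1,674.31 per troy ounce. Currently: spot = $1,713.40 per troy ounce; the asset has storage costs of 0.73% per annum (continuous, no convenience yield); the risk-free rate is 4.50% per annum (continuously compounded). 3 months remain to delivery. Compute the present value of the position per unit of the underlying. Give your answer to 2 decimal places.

$60.95 per troy ounce

Current fair forward for the remaining 3 months: F = S·e^((r + u)·T), (r + u) = 0.0450 + 0.0073 = 0.0523
F = 1713.40 · e^(0.0523 × 3/12) = 1713.40 × 1.01316085 = 1735.9498
Value of long forward = (F − K)·e^(−rT) = (1735.9498 − 1674.31) · e^(−0.0450·3/12)
= 61.6398 × 0.98881304 = 60.95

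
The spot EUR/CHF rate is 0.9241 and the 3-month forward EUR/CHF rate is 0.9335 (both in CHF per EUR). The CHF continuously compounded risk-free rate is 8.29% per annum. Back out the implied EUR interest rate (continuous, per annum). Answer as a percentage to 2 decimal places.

F = S·e^((r_CHF − r_EUR)T) ⇒ r_EUR = r_CHF − ln(F/S)/T
ln(0.9335/0.9241) = 0.010121; /(3/12) = 0.040484
r_EUR = 0.0829 − 0.040484 = 0.042416
r_EUR = 4.24%

4.24%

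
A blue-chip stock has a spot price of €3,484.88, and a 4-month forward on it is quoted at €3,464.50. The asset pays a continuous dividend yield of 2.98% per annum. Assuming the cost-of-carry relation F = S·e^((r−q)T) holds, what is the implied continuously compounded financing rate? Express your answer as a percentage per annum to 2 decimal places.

1.22%

From F = S·e^((r−q)T): (r − q) = ln(F/S)/T
ln(3464.50/3484.88) = ln(0.994152) = -0.005865
(r − q) = -0.005865 / (4/12) = -0.017595
r = ln(F/S)/T + q = -0.017595 + 0.0298 = 0.012205
r = 1.22%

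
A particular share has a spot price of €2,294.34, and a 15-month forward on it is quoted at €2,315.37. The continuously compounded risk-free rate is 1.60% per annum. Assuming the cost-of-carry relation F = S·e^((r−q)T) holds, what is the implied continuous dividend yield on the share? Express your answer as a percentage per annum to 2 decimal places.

From F = S·e^((r−q)T): (r − q) = ln(F/S)/T
ln(2315.37/2294.34) = ln(1.009166) = 0.009124
(r − q) = 0.009124 / (15/12) = 0.007299
q = r − ln(F/S)/T = 0.0160 − 0.007299 = 0.008701
q = 0.87%

0.87%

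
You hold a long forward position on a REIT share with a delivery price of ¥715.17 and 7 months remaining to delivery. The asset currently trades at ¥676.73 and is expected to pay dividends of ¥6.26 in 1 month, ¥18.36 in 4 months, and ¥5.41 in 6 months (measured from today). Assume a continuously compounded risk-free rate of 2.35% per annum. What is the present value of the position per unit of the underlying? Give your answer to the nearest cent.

-¥58.51

PV(remaining dividends) I = 6.26·e^(−0.0235·1/12) + 18.36·e^(−0.0235·4/12) + 5.41·e^(−0.0235·6/12) = 29.8113
Current forward F = (S − I)·e^(rT) = (676.73 − 29.8113)·e^(0.0235·7/12) = 646.9187 × 1.013803 = 655.8481
Value (long) = (F − K)·e^(−rT) = (655.8481 − 715.17) × 0.986385 = -58.5142
Value = -¥58.51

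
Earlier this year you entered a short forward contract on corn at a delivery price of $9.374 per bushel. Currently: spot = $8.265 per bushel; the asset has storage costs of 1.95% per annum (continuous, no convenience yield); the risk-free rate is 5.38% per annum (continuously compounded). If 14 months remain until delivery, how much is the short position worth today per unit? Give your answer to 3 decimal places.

$0.349 per bushel

Current fair forward for the remaining 14 months: F = S·e^((r + u)·T), (r + u) = 0.0538 + 0.0195 = 0.0733
F = 8.265 · e^(0.0733 × 14/12) = 8.265 × 1.089280 = 9.0029
Value of long forward = (F − K)·e^(−rT) = (9.0029 − 9.374) · e^(−0.0538·14/12)
= -0.3711 × 0.939163 = -0.349
Short position value = −(long value) = $0.349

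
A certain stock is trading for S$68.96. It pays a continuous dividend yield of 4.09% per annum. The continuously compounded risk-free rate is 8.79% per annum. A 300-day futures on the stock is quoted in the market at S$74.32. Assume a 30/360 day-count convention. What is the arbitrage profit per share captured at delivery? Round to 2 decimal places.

Fair futures: F* = S·e^(carry·T), with carry = (r − q) = 0.0879 − 0.0409 = 0.0470
F* = 68.96 · e^(0.0470 × 300/360) = 68.96 · e^0.039167 = 68.96 × 1.039944 = S$71.7145
Market S$74.32 > fair S$71.7145: forward overpriced → cash-and-carry (buy spot, short the forward).
At maturity, profit = |F_mkt − F*| = |74.32 − 71.7145| = S$2.61 per share

S$2.61 per share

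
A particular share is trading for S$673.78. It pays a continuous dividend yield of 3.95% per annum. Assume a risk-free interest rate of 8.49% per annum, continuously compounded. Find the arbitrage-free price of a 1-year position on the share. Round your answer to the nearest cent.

F = S·e^((r − q)T) = 673.78 · e^((0.0849 − 0.0395) × 1)
= 673.78 · e^0.045400 = 673.78 × 1.046446
F = S$705.07

S$705.07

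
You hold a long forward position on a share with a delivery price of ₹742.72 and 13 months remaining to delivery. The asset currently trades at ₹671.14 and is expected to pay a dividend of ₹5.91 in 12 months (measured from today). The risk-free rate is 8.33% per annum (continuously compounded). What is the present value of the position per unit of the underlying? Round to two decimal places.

PV(remaining dividends) I = 5.91·e^(−0.0833·12/12) = 5.4376
Current forward F = (S − I)·e^(rT) = (671.14 − 5.4376)·e^(0.0833·13/12) = 665.7024 × 1.094439 = 728.5707
Value (long) = (F − K)·e^(−rT) = (728.5707 − 742.72) × 0.913710 = -12.9284
Value = -₹12.93

-₹12.93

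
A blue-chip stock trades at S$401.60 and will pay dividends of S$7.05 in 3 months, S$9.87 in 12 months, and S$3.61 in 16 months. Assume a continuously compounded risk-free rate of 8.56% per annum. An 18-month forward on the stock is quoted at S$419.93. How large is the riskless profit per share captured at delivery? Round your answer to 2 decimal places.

S$14.88 per share

PV(dividends) I = 7.05·e^(−0.0856·3/12) + 9.87·e^(−0.0856·12/12) + 3.61·e^(−0.0856·16/12) = 19.1816
Fair forward F* = (S − I)·e^(rT) = (401.60 − 19.1816)·e^0.128400 = 382.4184 × 1.137008 = 434.8128
Market S$419.93 < fair 434.8128: forward underpriced → reverse cash-and-carry (short the stock, invest proceeds at r, pay the dividends, go long the forward).
Profit at T = |F_mkt − F*| = |419.93 − 434.8128| = S$14.88 per share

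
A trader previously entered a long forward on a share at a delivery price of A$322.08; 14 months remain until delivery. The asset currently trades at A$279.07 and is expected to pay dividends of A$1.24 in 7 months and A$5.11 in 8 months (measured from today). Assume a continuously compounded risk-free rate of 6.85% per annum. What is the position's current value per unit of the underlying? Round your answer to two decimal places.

-A$24.35

PV(remaining dividends) I = 1.24·e^(−0.0685·7/12) + 5.11·e^(−0.0685·8/12) = 6.0733
Current forward F = (S − I)·e^(rT) = (279.07 − 6.0733)·e^(0.0685·14/12) = 272.9967 × 1.083197 = 295.7092
Value (long) = (F − K)·e^(−rT) = (295.7092 − 322.08) × 0.923193 = -24.3453
Value = -A$24.35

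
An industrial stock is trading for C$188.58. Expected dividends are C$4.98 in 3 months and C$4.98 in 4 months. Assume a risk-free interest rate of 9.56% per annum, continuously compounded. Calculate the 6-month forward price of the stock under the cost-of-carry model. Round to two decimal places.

PV(dividends) I = 4.98·e^(−0.0956·3/12) + 4.98·e^(−0.0956·4/12)
I = 4.8624 + 4.8238 = 9.6862
F = (S − I)·e^(rT) = (188.58 − 9.6862) · e^(0.0956·6/12)
= 178.8938 · e^0.047800 = 178.8938 × 1.048961 = C$187.65

C$187.65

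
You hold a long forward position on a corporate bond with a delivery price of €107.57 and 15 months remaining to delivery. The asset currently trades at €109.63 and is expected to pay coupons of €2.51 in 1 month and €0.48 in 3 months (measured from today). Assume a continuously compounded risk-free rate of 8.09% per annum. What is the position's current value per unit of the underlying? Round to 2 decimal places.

PV(remaining coupons) I = 2.51·e^(−0.0809·1/12) + 0.48·e^(−0.0809·3/12) = 2.9635
Current forward F = (S − I)·e^(rT) = (109.63 − 2.9635)·e^(0.0809·15/12) = 106.6665 × 1.106415 = 118.0174
Value (long) = (F − K)·e^(−rT) = (118.0174 − 107.57) × 0.903820 = 9.4426
Value = €9.44

€9.44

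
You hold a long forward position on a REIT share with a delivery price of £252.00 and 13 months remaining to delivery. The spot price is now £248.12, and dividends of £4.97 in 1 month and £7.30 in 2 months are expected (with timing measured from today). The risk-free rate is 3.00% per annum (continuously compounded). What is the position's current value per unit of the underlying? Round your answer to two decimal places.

-£8.04

PV(remaining dividends) I = 4.97·e^(−0.0300·1/12) + 7.30·e^(−0.0300·2/12) = 12.2212
Current forward F = (S − I)·e^(rT) = (248.12 − 12.2212)·e^(0.0300·13/12) = 235.8988 × 1.033034 = 243.6915
Value (long) = (F − K)·e^(−rT) = (243.6915 − 252.00) × 0.968022 = -8.0428
Value = -£8.04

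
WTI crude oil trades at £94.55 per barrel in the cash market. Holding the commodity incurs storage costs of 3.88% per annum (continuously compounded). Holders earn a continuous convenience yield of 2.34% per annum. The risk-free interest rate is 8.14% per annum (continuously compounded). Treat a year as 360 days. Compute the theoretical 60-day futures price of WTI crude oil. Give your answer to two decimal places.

Net carry = r + u − y = 0.0814 + 0.0388 − 0.0234 = 0.0968
F = S·e^((r+u−y)T) = 94.55 · e^(0.0968 × 60/360) = 94.55 · e^0.016133
= 94.55 × 1.016264 = £96.09 per barrel

£96.09 per barrel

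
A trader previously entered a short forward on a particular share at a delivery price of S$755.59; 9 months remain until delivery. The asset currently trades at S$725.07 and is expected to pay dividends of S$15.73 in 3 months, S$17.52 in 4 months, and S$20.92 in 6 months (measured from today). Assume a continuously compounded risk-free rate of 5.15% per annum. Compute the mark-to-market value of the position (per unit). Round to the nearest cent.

S$55.03

PV(remaining dividends) I = 15.73·e^(−0.0515·3/12) + 17.52·e^(−0.0515·4/12) + 20.92·e^(−0.0515·6/12) = 53.1388
Current forward F = (S − I)·e^(rT) = (725.07 − 53.1388)·e^(0.0515·9/12) = 671.9312 × 1.039381 = 698.3925
Value (long) = (F − K)·e^(−rT) = (698.3925 − 755.59) × 0.962111 = -55.0303
Short position value = −(long value) = S$55.03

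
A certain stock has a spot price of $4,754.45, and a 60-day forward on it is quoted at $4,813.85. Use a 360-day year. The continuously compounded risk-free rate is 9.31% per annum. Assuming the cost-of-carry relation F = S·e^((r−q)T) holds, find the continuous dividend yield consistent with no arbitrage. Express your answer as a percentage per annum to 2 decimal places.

1.86%

From F = S·e^((r−q)T): (r − q) = ln(F/S)/T
ln(4813.85/4754.45) = ln(1.012494) = 0.012417
(r − q) = 0.012417 / (60/360) = 0.074502
q = r − ln(F/S)/T = 0.0931 − 0.074502 = 0.018598
q = 1.86%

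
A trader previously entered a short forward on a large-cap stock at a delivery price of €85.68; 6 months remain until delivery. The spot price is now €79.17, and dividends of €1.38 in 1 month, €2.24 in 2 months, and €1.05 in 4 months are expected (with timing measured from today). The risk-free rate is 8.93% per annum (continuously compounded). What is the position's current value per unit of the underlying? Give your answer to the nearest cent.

€7.36

PV(remaining dividends) I = 1.38·e^(−0.0893·1/12) + 2.24·e^(−0.0893·2/12) + 1.05·e^(−0.0893·4/12) = 4.5959
Current forward F = (S − I)·e^(rT) = (79.17 − 4.5959)·e^(0.0893·6/12) = 74.5741 × 1.045662 = 77.9793
Value (long) = (F − K)·e^(−rT) = (77.9793 − 85.68) × 0.956332 = -7.3644
Short position value = −(long value) = €7.36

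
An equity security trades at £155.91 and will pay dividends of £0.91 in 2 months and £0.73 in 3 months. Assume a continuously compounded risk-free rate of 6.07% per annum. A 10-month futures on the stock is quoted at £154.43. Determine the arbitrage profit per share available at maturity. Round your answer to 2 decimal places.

£7.87 per share

PV(dividends) I = 0.91·e^(−0.0607·2/12) + 0.73·e^(−0.0607·3/12) = 1.6198
Fair futures F* = (S − I)·e^(rT) = (155.91 − 1.6198)·e^0.050583 = 154.2902 × 1.051884 = 162.2954
Market £154.43 < fair 162.2954: forward underpriced → reverse cash-and-carry (short the stock, invest proceeds at r, pay the dividends, go long the forward).
Profit at T = |F_mkt − F*| = |154.43 − 162.2954| = £7.87 per share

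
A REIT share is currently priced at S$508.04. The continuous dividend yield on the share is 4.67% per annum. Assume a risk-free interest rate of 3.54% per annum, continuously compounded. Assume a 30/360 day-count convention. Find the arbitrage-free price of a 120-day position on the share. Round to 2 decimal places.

F = S·e^((r − q)T) = 508.04 · e^((0.0354 − 0.0467) × 120/360)
= 508.04 · e^-0.003767 = 508.04 × 0.996240
F = S$506.13

S$506.13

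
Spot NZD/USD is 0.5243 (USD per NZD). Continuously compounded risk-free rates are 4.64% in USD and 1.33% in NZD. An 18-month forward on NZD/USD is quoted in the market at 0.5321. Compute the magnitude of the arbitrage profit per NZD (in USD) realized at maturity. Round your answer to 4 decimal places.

Fair forward: F* = S·e^(carry·T), with carry = (r_USD − r_NZD) = 0.0464 − 0.0133 = 0.0331
F* = 0.5243 · e^(0.0331 × 18/12) = 0.5243 · e^0.049650 = 0.5243 × 1.050903 = 0.5510
Market 0.5321 < fair 0.5510: forward underpriced → reverse cash-and-carry (short spot, go long the forward).
At maturity, profit = |F_mkt − F*| = |0.5321 − 0.5510| = 0.0189 per NZD (in USD)

0.0189 per NZD (in USD)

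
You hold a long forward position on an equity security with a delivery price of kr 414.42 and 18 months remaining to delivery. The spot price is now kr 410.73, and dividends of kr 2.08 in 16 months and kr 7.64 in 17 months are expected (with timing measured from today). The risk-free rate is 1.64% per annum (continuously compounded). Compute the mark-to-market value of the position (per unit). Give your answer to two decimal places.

PV(remaining dividends) I = 2.08·e^(−0.0164·16/12) + 7.64·e^(−0.0164·17/12) = 9.4996
Current forward F = (S − I)·e^(rT) = (410.73 − 9.4996)·e^(0.0164·18/12) = 401.2304 × 1.024905 = 411.2230
Value (long) = (F − K)·e^(−rT) = (411.2230 − 414.42) × 0.975700 = -3.1193
Value = -kr 3.12

-kr 3.12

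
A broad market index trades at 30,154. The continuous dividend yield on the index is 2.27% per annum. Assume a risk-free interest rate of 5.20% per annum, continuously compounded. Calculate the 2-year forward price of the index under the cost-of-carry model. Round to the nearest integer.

F = S·e^((r − q)T) = 30154 · e^((0.0520 − 0.0227) × 2)
= 30154 · e^0.058600 = 30154 × 1.060351
F = 31,974

31,974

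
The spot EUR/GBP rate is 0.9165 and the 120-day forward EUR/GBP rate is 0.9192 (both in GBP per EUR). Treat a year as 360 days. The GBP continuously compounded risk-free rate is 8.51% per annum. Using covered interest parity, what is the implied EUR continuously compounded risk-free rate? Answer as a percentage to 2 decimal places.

F = S·e^((r_GBP − r_EUR)T) ⇒ r_EUR = r_GBP − ln(F/S)/T
ln(0.9192/0.9165) = 0.002942; /(120/360) = 0.008826
r_EUR = 0.0851 − 0.008826 = 0.076274
r_EUR = 7.63%

7.63%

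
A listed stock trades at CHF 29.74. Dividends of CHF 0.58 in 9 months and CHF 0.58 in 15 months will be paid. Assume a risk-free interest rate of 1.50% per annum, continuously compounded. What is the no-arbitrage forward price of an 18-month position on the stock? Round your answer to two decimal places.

PV(dividends) I = 0.58·e^(−0.0150·9/12) + 0.58·e^(−0.0150·15/12)
I = 0.5735 + 0.5692 = 1.1427
F = (S − I)·e^(rT) = (29.74 − 1.1427) · e^(0.0150·18/12)
= 28.5973 · e^0.022500 = 28.5973 × 1.022755 = CHF 29.25

CHF 29.25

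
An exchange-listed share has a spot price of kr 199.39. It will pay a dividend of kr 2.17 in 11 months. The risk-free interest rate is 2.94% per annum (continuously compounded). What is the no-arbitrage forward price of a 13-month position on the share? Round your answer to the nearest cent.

PV(dividends) I = 2.17·e^(−0.0294·11/12)
I = 2.1123
F = (S − I)·e^(rT) = (199.39 − 2.1123) · e^(0.0294·13/12)
= 197.2777 · e^0.031850 = 197.2777 × 1.032363 = kr 203.66

kr 203.66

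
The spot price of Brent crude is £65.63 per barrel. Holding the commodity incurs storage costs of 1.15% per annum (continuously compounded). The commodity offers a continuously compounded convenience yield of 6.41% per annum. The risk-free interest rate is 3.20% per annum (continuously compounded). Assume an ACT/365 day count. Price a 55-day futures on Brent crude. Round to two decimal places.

£65.43 per barrel

Net carry = r + u − y = 0.0320 + 0.0115 − 0.0641 = -0.0206
F = S·e^((r+u−y)T) = 65.63 · e^(-0.0206 × 55/365) = 65.63 · e^-0.003104
= 65.63 × 0.996901 = £65.43 per barrel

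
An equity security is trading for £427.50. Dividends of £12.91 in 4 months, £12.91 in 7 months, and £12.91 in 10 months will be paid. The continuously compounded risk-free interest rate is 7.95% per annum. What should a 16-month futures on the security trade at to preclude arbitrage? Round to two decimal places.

PV(dividends) I = 12.91·e^(−0.0795·4/12) + 12.91·e^(−0.0795·7/12) + 12.91·e^(−0.0795·10/12)
I = 12.5724 + 12.3250 + 12.0824 = 36.9798
F = (S − I)·e^(rT) = (427.50 − 36.9798) · e^(0.0795·16/12)
= 390.5202 · e^0.106000 = 390.5202 × 1.111822 = £434.19

£434.19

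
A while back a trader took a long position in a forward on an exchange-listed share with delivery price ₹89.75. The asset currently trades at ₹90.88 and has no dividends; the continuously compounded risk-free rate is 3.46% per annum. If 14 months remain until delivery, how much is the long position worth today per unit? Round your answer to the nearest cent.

Current fair forward for the remaining 14 months: F = S·e^(r·T), r = 0.0346
F = 90.88 · e^(0.0346 × 14/12) = 90.88 × 1.041192 = 94.6235
Value of long forward = (F − K)·e^(−rT) = (94.6235 − 89.75) · e^(−0.0346·14/12)
= 4.8735 × 0.960437 = 4.68

₹4.68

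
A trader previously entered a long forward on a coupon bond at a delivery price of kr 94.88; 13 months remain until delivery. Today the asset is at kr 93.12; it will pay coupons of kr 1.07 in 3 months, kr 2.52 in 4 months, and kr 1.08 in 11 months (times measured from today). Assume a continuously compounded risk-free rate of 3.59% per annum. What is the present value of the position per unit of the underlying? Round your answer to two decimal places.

-kr 2.74

PV(remaining coupons) I = 1.07·e^(−0.0359·3/12) + 2.52·e^(−0.0359·4/12) + 1.08·e^(−0.0359·11/12) = 4.5955
Current forward F = (S − I)·e^(rT) = (93.12 − 4.5955)·e^(0.0359·13/12) = 88.5245 × 1.039658 = 92.0352
Value (long) = (F − K)·e^(−rT) = (92.0352 − 94.88) × 0.961855 = -2.7363
Value = -kr 2.74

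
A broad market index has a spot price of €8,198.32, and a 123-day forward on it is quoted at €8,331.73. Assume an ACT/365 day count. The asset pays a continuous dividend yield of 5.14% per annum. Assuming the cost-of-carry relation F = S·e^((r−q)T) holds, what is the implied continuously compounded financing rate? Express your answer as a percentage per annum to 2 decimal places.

9.93%

From F = S·e^((r−q)T): (r − q) = ln(F/S)/T
ln(8331.73/8198.32) = ln(1.016273) = 0.016142
(r − q) = 0.016142 / (123/365) = 0.047901
r = ln(F/S)/T + q = 0.047901 + 0.0514 = 0.099301
r = 9.93%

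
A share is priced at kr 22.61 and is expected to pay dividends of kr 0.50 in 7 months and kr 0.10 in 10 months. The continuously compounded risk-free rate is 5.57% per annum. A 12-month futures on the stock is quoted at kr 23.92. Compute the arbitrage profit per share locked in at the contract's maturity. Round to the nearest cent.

kr 0.63 per share

PV(dividends) I = 0.50·e^(−0.0557·7/12) + 0.10·e^(−0.0557·10/12) = 0.5795
Fair futures F* = (S − I)·e^(rT) = (22.61 − 0.5795)·e^0.055700 = 22.0305 × 1.057280 = 23.2924
Market kr 23.92 > fair 23.2924: forward overpriced → cash-and-carry (borrow at r, buy the stock and collect the dividends, short the forward).
Profit at T = |F_mkt − F*| = |23.92 − 23.2924| = kr 0.63 per share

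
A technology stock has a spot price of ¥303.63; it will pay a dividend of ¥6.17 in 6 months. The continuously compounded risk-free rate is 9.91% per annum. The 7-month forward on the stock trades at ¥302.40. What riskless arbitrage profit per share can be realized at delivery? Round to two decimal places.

¥13.08 per share

PV(dividends) I = 6.17·e^(−0.0991·6/12) = 5.8717
Fair forward F* = (S − I)·e^(rT) = (303.63 − 5.8717)·e^0.057808 = 297.7583 × 1.059512 = 315.4785
Market ¥302.40 < fair 315.4785: forward underpriced → reverse cash-and-carry (short the stock, invest proceeds at r, pay the dividends, go long the forward).
Profit at T = |F_mkt − F*| = |302.40 − 315.4785| = ¥13.08 per share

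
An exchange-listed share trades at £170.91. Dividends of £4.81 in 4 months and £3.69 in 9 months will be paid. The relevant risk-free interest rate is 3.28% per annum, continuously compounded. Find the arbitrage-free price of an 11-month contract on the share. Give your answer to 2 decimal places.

£167.51

PV(dividends) I = 4.81·e^(−0.0328·4/12) + 3.69·e^(−0.0328·9/12)
I = 4.7577 + 3.6003 = 8.3580
F = (S − I)·e^(rT) = (170.91 − 8.3580) · e^(0.0328·11/12)
= 162.5520 · e^0.030067 = 162.5520 × 1.030524 = £167.51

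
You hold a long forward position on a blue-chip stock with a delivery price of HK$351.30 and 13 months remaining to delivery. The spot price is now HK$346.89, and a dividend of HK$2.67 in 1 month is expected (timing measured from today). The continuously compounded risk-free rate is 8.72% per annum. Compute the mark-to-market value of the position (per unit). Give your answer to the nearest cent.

HK$24.61

PV(remaining dividends) I = 2.67·e^(−0.0872·1/12) = 2.6507
Current forward F = (S − I)·e^(rT) = (346.89 − 2.6507)·e^(0.0872·13/12) = 344.2393 × 1.099073 = 378.3441
Value (long) = (F − K)·e^(−rT) = (378.3441 − 351.30) × 0.909858 = 24.6063
Value = HK$24.61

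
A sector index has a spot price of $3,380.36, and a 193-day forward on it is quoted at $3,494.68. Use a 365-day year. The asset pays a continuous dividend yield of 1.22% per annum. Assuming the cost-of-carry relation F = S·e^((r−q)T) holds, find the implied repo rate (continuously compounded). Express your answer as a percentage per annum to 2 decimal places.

7.51%

From F = S·e^((r−q)T): (r − q) = ln(F/S)/T
ln(3494.68/3380.36) = ln(1.033819) = 0.033260
(r − q) = 0.033260 / (193/365) = 0.062901
r = ln(F/S)/T + q = 0.062901 + 0.0122 = 0.075101
r = 7.51%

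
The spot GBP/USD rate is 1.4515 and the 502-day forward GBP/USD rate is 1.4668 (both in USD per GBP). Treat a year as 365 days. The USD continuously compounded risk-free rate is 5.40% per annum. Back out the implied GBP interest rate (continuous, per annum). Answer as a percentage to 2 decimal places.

F = S·e^((r_USD − r_GBP)T) ⇒ r_GBP = r_USD − ln(F/S)/T
ln(1.4668/1.4515) = 0.010486; /(502/365) = 0.007624
r_GBP = 0.0540 − 0.007624 = 0.046376
r_GBP = 4.64%

4.64%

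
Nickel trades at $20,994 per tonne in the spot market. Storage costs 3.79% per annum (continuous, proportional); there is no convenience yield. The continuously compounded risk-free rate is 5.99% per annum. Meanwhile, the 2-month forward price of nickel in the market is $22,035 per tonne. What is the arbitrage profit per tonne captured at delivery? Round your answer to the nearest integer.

$696 per tonne

Fair forward: F* = S·e^(carry·T), with carry = (r + u) = 0.0599 + 0.0379 = 0.0978
F* = 20994 · e^(0.0978 × 2/12) = 20994 · e^0.016300 = 20994 × 1.016434 = $21339.0154
Market $22035 > fair $21339.0154: forward overpriced → cash-and-carry (buy spot, short the forward).
At maturity, profit = |F_mkt − F*| = |22035 − 21339.0154| = $696 per tonne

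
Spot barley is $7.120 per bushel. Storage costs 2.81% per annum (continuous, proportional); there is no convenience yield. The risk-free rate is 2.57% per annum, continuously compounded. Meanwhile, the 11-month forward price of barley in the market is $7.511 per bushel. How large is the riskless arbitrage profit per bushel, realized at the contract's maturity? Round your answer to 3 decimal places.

Fair forward: F* = S·e^(carry·T), with carry = (r + u) = 0.0257 + 0.0281 = 0.0538
F* = 7.120 · e^(0.0538 × 11/12) = 7.120 · e^0.049317 = 7.120 × 1.050553 = $7.4799
Market $7.511 > fair $7.4799: forward overpriced → cash-and-carry (buy spot, short the forward).
At maturity, profit = |F_mkt − F*| = |7.511 − 7.4799| = $0.031 per bushel

$0.031 per bushel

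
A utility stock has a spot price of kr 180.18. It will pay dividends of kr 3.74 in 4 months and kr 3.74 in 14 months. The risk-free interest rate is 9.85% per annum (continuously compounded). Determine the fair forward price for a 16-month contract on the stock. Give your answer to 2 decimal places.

kr 197.54

PV(dividends) I = 3.74·e^(−0.0985·4/12) + 3.74·e^(−0.0985·14/12)
I = 3.6192 + 3.3340 = 6.9532
F = (S − I)·e^(rT) = (180.18 − 6.9532) · e^(0.0985·16/12)
= 173.2268 · e^0.131333 = 173.2268 × 1.140347 = kr 197.54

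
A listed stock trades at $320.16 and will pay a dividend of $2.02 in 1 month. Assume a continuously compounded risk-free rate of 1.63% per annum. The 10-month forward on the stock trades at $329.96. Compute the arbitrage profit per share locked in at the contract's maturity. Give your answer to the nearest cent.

PV(dividends) I = 2.02·e^(−0.0163·1/12) = 2.0173
Fair forward F* = (S − I)·e^(rT) = (320.16 − 2.0173)·e^0.013583 = 318.1427 × 1.013676 = 322.4936
Market $329.96 > fair 322.4936: forward overpriced → cash-and-carry (borrow at r, buy the stock and collect the dividends, short the forward).
Profit at T = |F_mkt − F*| = |329.96 − 322.4936| = $7.47 per share

$7.47 per share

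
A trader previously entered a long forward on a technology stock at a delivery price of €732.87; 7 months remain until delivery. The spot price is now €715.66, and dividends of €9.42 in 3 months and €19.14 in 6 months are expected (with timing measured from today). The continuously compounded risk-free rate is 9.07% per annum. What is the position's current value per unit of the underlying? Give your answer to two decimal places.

-€6.94

PV(remaining dividends) I = 9.42·e^(−0.0907·3/12) + 19.14·e^(−0.0907·6/12) = 27.5002
Current forward F = (S − I)·e^(rT) = (715.66 − 27.5002)·e^(0.0907·7/12) = 688.1598 × 1.054333 = 725.5496
Value (long) = (F − K)·e^(−rT) = (725.5496 − 732.87) × 0.948467 = -6.9432
Value = -€6.94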